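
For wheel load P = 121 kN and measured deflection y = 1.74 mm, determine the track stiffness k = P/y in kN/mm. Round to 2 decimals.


Track stiffness k = P / y
k = 121 / 1.74
k = 69.54 kN/mm

69.54


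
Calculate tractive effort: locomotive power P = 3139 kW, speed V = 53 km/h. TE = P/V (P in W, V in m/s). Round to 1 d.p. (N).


Convert: P = 3139 kW = 3139000 W
V = 53 / 3.6 = 14.7222 m/s
TE = 3139000 / 14.7222
TE = 213215.1 N

213215.1


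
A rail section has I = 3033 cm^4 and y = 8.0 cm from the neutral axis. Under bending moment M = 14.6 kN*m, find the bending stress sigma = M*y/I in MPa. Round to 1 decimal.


Convert units:
M = 14.6 kN*m = 14600000 N*mm
y = 8.0 cm = 80 mm
I = 3033 cm^4 = 30330000 mm^4
sigma = 14600000 * 80 / 30330000
sigma = 38.5 MPa

38.5


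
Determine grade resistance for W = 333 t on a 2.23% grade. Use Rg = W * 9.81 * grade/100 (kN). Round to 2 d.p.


Rg = W * 9.81 * grade / 100
Rg = 333 * 9.81 * 2.23 / 100
Rg = 3266.73 * 0.0223
Rg = 72.85 kN

72.85


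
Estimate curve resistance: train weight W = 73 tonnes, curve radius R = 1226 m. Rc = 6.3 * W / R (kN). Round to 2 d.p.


Rc = 6.3 * W / R
Rc = 6.3 * 73 / 1226
Rc = 459.9 / 1226
Rc = 0.38 kN

0.38


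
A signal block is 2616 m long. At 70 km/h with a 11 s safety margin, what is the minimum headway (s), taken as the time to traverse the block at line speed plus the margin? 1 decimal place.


V = 70 / 3.6 = 19.4444 m/s
Block traversal time = 2616 / 19.4444 = 134.5371 s
Headway = 134.5371 + 11
Headway = 145.5 s

145.5


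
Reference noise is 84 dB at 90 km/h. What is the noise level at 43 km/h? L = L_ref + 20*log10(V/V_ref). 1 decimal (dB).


V/V_ref = 43 / 90 = 0.477778
log10(0.477778) = -0.320774
20 * -0.320774 = -6.4155
L = 84 + -6.4155 = 77.6 dB

77.6


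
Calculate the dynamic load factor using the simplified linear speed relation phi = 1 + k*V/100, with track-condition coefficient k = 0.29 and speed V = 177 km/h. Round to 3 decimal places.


phi = 1 + k * V / 100
phi = 1 + 0.29 * 177 / 100
phi = 1 + 0.5133
phi = 1.513

1.513


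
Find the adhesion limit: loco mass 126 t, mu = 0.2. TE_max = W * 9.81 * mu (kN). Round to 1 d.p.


TE_max = W * g * mu
TE_max = 126 * 9.81 * 0.2
TE_max = 1236.06 * 0.2
TE_max = 247.2 kN

247.2


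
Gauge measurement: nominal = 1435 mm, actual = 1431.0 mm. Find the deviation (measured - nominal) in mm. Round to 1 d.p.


Deviation = measured - nominal
Deviation = 1431.0 - 1435
Deviation = -4.0 mm

-4.0


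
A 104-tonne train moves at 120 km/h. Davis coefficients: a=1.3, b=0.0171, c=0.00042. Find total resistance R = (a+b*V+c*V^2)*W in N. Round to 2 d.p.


b*V = 0.0171 * 120 = 2.052
c*V^2 = 0.00042 * 14400 = 6.048
R_per_t = 1.3 + 2.052 + 6.048 = 9.4 N/t
R_total = 9.4 * 104 = 977.60 N

977.60


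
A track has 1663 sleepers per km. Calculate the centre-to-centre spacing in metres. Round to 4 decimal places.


Spacing = 1000 m / number of sleepers
Spacing = 1000 / 1663
Spacing = 0.6013 m

0.6013


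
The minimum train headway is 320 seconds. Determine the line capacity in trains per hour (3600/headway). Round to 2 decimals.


Capacity = 3600 / headway
Capacity = 3600 / 320
Capacity = 11.25 trains/hour

11.25


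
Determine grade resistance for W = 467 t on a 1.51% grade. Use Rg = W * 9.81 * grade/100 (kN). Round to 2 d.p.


Rg = W * 9.81 * grade / 100
Rg = 467 * 9.81 * 1.51 / 100
Rg = 4581.27 * 0.0151
Rg = 69.18 kN

69.18


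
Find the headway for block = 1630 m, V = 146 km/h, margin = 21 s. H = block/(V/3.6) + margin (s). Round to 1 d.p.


V = 146 / 3.6 = 40.5556 m/s
Block traversal time = 1630 / 40.5556 = 40.1918 s
Headway = 40.1918 + 21
Headway = 61.2 s

61.2


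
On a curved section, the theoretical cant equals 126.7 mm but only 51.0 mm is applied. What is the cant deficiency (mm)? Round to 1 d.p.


Cant deficiency = equilibrium cant - actual cant
CD = 126.7 - 51.0
CD = 75.7 mm

75.7


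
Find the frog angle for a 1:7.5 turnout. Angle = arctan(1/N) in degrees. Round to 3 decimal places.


1/N = 1/7.5 = 0.133333
angle = arctan(0.133333) = 0.132552 rad
angle = 0.132552 * 180/pi = 7.595 degrees

7.595


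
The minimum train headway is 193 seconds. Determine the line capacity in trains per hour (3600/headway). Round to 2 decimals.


Capacity = 3600 / headway
Capacity = 3600 / 193
Capacity = 18.65 trains/hour

18.65


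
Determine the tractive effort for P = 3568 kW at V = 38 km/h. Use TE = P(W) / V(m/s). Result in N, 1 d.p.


Convert: P = 3568 kW = 3568000 W
V = 38 / 3.6 = 10.5556 m/s
TE = 3568000 / 10.5556
TE = 338021.1 N

338021.1


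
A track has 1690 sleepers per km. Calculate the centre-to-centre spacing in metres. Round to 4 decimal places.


Spacing = 1000 m / number of sleepers
Spacing = 1000 / 1690
Spacing = 0.5917 m

0.5917


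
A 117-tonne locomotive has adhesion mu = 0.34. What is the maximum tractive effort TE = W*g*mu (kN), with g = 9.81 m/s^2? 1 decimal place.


TE_max = W * g * mu
TE_max = 117 * 9.81 * 0.34
TE_max = 1147.77 * 0.34
TE_max = 390.2 kN

390.2


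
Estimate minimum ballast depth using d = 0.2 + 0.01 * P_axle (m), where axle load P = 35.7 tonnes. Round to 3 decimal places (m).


d = 0.2 + 0.01 * 35.7
d = 0.2 + 0.357
d = 0.557 m

0.557


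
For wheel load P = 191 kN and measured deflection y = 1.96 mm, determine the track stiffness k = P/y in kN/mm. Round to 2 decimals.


Track stiffness k = P / y
k = 191 / 1.96
k = 97.45 kN/mm

97.45


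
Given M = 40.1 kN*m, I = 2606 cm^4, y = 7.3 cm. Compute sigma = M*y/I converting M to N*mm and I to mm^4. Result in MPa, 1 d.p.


Convert units:
M = 40.1 kN*m = 40100000 N*mm
y = 7.3 cm = 73 mm
I = 2606 cm^4 = 26060000 mm^4
sigma = 40100000 * 73 / 26060000
sigma = 112.3 MPa

112.3


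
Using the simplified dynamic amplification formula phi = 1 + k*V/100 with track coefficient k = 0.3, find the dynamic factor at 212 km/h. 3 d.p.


phi = 1 + k * V / 100
phi = 1 + 0.3 * 212 / 100
phi = 1 + 0.636
phi = 1.636

1.636


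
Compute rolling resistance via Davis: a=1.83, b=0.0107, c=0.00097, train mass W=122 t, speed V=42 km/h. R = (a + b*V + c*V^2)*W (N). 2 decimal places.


b*V = 0.0107 * 42 = 0.4494
c*V^2 = 0.00097 * 1764 = 1.71108
R_per_t = 1.83 + 0.4494 + 1.71108 = 3.99048 N/t
R_total = 3.99048 * 122 = 486.84 N

486.84


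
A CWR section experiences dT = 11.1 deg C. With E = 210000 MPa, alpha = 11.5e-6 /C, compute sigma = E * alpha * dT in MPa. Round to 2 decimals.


sigma = E * alpha * dT
sigma = 210000 * 11.5e-6 * 11.1
sigma = 2.415 * 11.1
sigma = 26.81 MPa

26.81


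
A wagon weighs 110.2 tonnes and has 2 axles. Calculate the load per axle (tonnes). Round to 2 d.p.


Load per axle = total weight / number of axles
Load = 110.2 / 2
Load = 55.10 tonnes

55.10


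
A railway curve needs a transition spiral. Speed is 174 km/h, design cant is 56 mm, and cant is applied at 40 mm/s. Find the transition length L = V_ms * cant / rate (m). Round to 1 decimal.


Convert speed: V = 174 / 3.6 = 48.3333 m/s
L = 48.3333 * 56 / 40
L = 2706.6667 / 40
L = 67.7 m

67.7


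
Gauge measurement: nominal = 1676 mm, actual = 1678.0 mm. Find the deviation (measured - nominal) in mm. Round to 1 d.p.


Deviation = measured - nominal
Deviation = 1678.0 - 1676
Deviation = 2.0 mm

2.0


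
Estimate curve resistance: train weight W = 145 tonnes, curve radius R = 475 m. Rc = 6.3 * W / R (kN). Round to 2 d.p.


Rc = 6.3 * W / R
Rc = 6.3 * 145 / 475
Rc = 913.5 / 475
Rc = 1.92 kN

1.92


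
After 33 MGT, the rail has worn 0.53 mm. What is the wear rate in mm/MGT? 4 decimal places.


Wear rate = total wear / cumulative tonnage
Rate = 0.53 / 33
Rate = 0.0161 mm/MGT

0.0161


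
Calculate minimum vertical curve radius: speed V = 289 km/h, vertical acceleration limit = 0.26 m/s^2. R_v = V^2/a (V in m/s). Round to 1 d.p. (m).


Convert speed: V = 289 / 3.6 = 80.2778 m/s
V^2 = 6444.5216 m^2/s^2
R_v = 6444.5216 / 0.26
R_v = 24786.6 m

24786.6


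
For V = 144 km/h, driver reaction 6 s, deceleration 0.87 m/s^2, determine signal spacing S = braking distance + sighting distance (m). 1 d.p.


V = 144 / 3.6 = 40.0 m/s
Braking distance = 40.0^2 / (2*0.87) = 919.5402 m
Sighting distance = 40.0 * 6 = 240.0 m
S = 919.5402 + 240.0 = 1159.5 m

1159.5


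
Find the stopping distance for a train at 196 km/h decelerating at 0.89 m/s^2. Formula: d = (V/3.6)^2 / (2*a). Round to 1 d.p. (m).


Convert speed: V = 196 / 3.6 = 54.4444 m/s
V^2 = 2964.1975
d = 2964.1975 / (2 * 0.89)
d = 2964.1975 / 1.78
d = 1665.3 m

1665.3


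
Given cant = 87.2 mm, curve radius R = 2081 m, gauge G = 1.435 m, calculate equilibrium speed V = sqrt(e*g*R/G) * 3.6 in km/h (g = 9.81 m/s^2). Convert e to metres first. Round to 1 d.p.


Convert cant: e = 87.2 mm = 0.0872 m
V_ms = sqrt(0.0872 * 9.81 * 2081 / 1.435)
V_ms = sqrt(1240.52543) = 35.2211 m/s
V = 35.2211 * 3.6 = 126.8 km/h

126.8


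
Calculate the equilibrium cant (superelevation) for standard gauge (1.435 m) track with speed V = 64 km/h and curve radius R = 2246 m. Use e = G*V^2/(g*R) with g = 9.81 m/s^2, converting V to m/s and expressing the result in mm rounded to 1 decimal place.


Convert speed: V = 64 / 3.6 = 17.7778 m/s
Apply formula: e = 1.435 * 17.7778^2 / (9.81 * 2246)
e = 1.435 * 316.0494 / 22033.26
e = 0.020584 m = 20.6 mm

20.6


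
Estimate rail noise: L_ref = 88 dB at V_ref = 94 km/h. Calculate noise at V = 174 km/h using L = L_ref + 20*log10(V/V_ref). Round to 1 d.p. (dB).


V/V_ref = 174 / 94 = 1.851064
log10(1.851064) = 0.267421
20 * 0.267421 = 5.3484
L = 88 + 5.3484 = 93.3 dB

93.3


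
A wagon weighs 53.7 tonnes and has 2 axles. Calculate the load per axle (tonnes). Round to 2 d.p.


Load per axle = total weight / number of axles
Load = 53.7 / 2
Load = 26.85 tonnes

26.85


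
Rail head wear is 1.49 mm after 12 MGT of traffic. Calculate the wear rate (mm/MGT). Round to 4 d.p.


Wear rate = total wear / cumulative tonnage
Rate = 1.49 / 12
Rate = 0.1242 mm/MGT

0.1242


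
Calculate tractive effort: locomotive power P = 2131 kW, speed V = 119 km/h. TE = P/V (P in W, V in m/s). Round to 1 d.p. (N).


Convert: P = 2131 kW = 2131000 W
V = 119 / 3.6 = 33.0556 m/s
TE = 2131000 / 33.0556
TE = 64467.2 N

64467.2


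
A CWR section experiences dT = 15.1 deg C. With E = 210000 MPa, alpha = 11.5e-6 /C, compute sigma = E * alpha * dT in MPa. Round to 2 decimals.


sigma = E * alpha * dT
sigma = 210000 * 11.5e-6 * 15.1
sigma = 2.415 * 15.1
sigma = 36.47 MPa

36.47


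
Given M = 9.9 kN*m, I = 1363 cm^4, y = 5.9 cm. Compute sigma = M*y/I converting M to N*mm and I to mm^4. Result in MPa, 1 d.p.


Convert units:
M = 9.9 kN*m = 9900000 N*mm
y = 5.9 cm = 59 mm
I = 1363 cm^4 = 13630000 mm^4
sigma = 9900000 * 59 / 13630000
sigma = 42.9 MPa

42.9


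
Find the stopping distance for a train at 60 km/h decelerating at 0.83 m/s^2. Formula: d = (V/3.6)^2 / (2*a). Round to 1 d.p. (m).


Convert speed: V = 60 / 3.6 = 16.6667 m/s
V^2 = 277.7778
d = 277.7778 / (2 * 0.83)
d = 277.7778 / 1.66
d = 167.3 m

167.3


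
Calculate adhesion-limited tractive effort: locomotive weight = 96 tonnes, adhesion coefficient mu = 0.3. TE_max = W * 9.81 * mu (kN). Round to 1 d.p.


TE_max = W * g * mu
TE_max = 96 * 9.81 * 0.3
TE_max = 941.76 * 0.3
TE_max = 282.5 kN

282.5


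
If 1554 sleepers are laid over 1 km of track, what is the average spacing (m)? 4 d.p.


Spacing = 1000 m / number of sleepers
Spacing = 1000 / 1554
Spacing = 0.6435 m

0.6435


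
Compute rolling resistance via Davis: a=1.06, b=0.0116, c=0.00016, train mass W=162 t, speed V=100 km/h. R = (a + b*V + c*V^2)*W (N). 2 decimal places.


b*V = 0.0116 * 100 = 1.16
c*V^2 = 0.00016 * 10000 = 1.6
R_per_t = 1.06 + 1.16 + 1.6 = 3.82 N/t
R_total = 3.82 * 162 = 618.84 N

618.84


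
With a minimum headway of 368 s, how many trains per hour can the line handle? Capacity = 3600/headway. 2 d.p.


Capacity = 3600 / headway
Capacity = 3600 / 368
Capacity = 9.78 trains/hour

9.78


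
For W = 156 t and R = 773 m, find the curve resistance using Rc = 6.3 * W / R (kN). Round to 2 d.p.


Rc = 6.3 * W / R
Rc = 6.3 * 156 / 773
Rc = 982.8 / 773
Rc = 1.27 kN

1.27


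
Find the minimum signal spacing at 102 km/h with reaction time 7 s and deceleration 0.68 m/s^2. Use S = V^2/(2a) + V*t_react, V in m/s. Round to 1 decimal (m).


V = 102 / 3.6 = 28.3333 m/s
Braking distance = 28.3333^2 / (2*0.68) = 590.2778 m
Sighting distance = 28.3333 * 7 = 198.3333 m
S = 590.2778 + 198.3333 = 788.6 m

788.6


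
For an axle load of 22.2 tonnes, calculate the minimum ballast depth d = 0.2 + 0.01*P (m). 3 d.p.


d = 0.2 + 0.01 * 22.2
d = 0.2 + 0.222
d = 0.422 m

0.422


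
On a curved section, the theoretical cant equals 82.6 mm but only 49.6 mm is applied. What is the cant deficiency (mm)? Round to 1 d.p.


Cant deficiency = equilibrium cant - actual cant
CD = 82.6 - 49.6
CD = 33.0 mm

33.0


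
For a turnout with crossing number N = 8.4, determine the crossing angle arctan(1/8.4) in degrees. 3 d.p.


1/N = 1/8.4 = 0.119048
angle = arctan(0.119048) = 0.11849 rad
angle = 0.11849 * 180/pi = 6.789 degrees

6.789


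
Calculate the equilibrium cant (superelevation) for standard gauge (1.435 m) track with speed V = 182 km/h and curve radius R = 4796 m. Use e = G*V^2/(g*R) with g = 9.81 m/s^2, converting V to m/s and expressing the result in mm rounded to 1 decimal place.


Convert speed: V = 182 / 3.6 = 50.5556 m/s
Apply formula: e = 1.435 * 50.5556^2 / (9.81 * 4796)
e = 1.435 * 2555.8642 / 47048.76
e = 0.077955 m = 78.0 mm

78.0


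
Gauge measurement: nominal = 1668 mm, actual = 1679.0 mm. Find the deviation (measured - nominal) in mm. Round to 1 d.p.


Deviation = measured - nominal
Deviation = 1679.0 - 1668
Deviation = 11.0 mm

11.0


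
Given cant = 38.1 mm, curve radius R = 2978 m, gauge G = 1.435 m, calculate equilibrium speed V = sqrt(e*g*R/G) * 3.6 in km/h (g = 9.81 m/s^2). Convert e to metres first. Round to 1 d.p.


Convert cant: e = 38.1 mm = 0.0381 m
V_ms = sqrt(0.0381 * 9.81 * 2978 / 1.435)
V_ms = sqrt(775.651748) = 27.8505 m/s
V = 27.8505 * 3.6 = 100.3 km/h

100.3


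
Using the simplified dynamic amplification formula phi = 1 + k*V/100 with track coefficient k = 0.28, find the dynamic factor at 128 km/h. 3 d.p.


phi = 1 + k * V / 100
phi = 1 + 0.28 * 128 / 100
phi = 1 + 0.3584
phi = 1.358

1.358


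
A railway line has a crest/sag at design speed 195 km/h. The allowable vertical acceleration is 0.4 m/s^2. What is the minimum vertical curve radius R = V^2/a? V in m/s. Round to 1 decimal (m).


Convert speed: V = 195 / 3.6 = 54.1667 m/s
V^2 = 2934.0278 m^2/s^2
R_v = 2934.0278 / 0.4
R_v = 7335.1 m

7335.1


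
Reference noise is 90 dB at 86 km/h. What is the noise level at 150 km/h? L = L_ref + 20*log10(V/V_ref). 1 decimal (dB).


V/V_ref = 150 / 86 = 1.744186
log10(1.744186) = 0.241593
20 * 0.241593 = 4.8319
L = 90 + 4.8319 = 94.8 dB

94.8


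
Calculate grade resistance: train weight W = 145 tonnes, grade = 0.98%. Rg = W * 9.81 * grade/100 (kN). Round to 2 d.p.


Rg = W * 9.81 * grade / 100
Rg = 145 * 9.81 * 0.98 / 100
Rg = 1422.45 * 0.0098
Rg = 13.94 kN

13.94


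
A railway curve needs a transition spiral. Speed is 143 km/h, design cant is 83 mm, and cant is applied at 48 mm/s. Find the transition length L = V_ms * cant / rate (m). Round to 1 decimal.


Convert speed: V = 143 / 3.6 = 39.7222 m/s
L = 39.7222 * 83 / 48
L = 3296.9444 / 48
L = 68.7 m

68.7


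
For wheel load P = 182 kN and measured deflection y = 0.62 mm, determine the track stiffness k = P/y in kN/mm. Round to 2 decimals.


Track stiffness k = P / y
k = 182 / 0.62
k = 293.55 kN/mm

293.55


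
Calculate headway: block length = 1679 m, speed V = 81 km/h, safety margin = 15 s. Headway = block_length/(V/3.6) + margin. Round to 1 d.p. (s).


V = 81 / 3.6 = 22.5 m/s
Block traversal time = 1679 / 22.5 = 74.6222 s
Headway = 74.6222 + 15
Headway = 89.6 s

89.6


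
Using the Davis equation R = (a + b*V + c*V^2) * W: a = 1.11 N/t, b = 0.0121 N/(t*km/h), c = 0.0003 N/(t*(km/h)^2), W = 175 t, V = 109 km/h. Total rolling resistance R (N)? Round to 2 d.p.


b*V = 0.0121 * 109 = 1.3189
c*V^2 = 0.0003 * 11881 = 3.5643
R_per_t = 1.11 + 1.3189 + 3.5643 = 5.9932 N/t
R_total = 5.9932 * 175 = 1048.81 N

1048.81


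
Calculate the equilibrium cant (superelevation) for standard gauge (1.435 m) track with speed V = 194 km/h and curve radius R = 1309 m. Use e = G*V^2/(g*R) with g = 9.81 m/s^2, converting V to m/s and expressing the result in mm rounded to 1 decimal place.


Convert speed: V = 194 / 3.6 = 53.8889 m/s
Apply formula: e = 1.435 * 53.8889^2 / (9.81 * 1309)
e = 1.435 * 2904.0123 / 12841.29
e = 0.32452 m = 324.5 mm

324.5


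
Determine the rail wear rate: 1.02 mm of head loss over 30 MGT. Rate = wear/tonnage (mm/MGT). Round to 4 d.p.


Wear rate = total wear / cumulative tonnage
Rate = 1.02 / 30
Rate = 0.0340 mm/MGT

0.0340


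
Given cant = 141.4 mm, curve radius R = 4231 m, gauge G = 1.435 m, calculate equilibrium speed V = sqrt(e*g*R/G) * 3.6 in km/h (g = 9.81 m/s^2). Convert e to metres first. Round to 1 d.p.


Convert cant: e = 141.4 mm = 0.1414 m
V_ms = sqrt(0.1414 * 9.81 * 4231 / 1.435)
V_ms = sqrt(4089.870351) = 63.9521 m/s
V = 63.9521 * 3.6 = 230.2 km/h

230.2


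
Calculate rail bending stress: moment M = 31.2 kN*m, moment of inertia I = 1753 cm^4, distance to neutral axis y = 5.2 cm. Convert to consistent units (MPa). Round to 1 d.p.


Convert units:
M = 31.2 kN*m = 31200000 N*mm
y = 5.2 cm = 52 mm
I = 1753 cm^4 = 17530000 mm^4
sigma = 31200000 * 52 / 17530000
sigma = 92.5 MPa

92.5


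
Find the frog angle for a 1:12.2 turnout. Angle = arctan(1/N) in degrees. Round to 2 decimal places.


1/N = 1/12.2 = 0.081967
angle = arctan(0.081967) = 0.081784 rad
angle = 0.081784 * 180/pi = 4.69 degrees

4.69


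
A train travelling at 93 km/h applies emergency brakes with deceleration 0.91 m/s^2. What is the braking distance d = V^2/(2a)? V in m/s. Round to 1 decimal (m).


Convert speed: V = 93 / 3.6 = 25.8333 m/s
V^2 = 667.3611
d = 667.3611 / (2 * 0.91)
d = 667.3611 / 1.82
d = 366.7 m

366.7


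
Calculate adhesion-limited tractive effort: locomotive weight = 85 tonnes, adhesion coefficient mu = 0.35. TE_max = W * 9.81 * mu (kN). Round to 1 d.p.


TE_max = W * g * mu
TE_max = 85 * 9.81 * 0.35
TE_max = 833.85 * 0.35
TE_max = 291.8 kN

291.8


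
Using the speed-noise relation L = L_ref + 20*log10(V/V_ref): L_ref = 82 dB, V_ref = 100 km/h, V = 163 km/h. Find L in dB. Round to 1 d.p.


V/V_ref = 163 / 100 = 1.63
log10(1.63) = 0.212188
20 * 0.212188 = 4.2438
L = 82 + 4.2438 = 86.2 dB

86.2


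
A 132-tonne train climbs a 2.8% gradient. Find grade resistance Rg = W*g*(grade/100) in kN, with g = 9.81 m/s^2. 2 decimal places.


Rg = W * 9.81 * grade / 100
Rg = 132 * 9.81 * 2.8 / 100
Rg = 1294.92 * 0.028
Rg = 36.26 kN

36.26


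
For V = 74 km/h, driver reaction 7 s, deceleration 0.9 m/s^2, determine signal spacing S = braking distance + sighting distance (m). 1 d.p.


V = 74 / 3.6 = 20.5556 m/s
Braking distance = 20.5556^2 / (2*0.9) = 234.7394 m
Sighting distance = 20.5556 * 7 = 143.8889 m
S = 234.7394 + 143.8889 = 378.6 m

378.6


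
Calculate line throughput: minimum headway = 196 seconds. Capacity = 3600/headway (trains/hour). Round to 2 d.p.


Capacity = 3600 / headway
Capacity = 3600 / 196
Capacity = 18.37 trains/hour

18.37


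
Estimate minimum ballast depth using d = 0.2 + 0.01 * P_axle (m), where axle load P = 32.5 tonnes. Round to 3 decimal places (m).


d = 0.2 + 0.01 * 32.5
d = 0.2 + 0.325
d = 0.525 m

0.525


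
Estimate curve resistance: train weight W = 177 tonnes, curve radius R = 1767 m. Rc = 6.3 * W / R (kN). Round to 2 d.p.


Rc = 6.3 * W / R
Rc = 6.3 * 177 / 1767
Rc = 1115.1 / 1767
Rc = 0.63 kN

0.63


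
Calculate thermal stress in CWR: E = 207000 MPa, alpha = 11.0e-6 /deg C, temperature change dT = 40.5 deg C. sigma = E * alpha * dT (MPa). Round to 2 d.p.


sigma = E * alpha * dT
sigma = 207000 * 11.0e-6 * 40.5
sigma = 2.277 * 40.5
sigma = 92.22 MPa

92.22


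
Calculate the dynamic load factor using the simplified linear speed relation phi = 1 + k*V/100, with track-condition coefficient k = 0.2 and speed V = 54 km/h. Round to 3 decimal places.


phi = 1 + k * V / 100
phi = 1 + 0.2 * 54 / 100
phi = 1 + 0.108
phi = 1.108

1.108


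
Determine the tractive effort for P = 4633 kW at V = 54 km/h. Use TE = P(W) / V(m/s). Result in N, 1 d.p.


Convert: P = 4633 kW = 4633000 W
V = 54 / 3.6 = 15.0 m/s
TE = 4633000 / 15.0
TE = 308866.7 N

308866.7


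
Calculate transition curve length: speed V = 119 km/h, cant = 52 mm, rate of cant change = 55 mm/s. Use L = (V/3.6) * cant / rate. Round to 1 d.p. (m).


Convert speed: V = 119 / 3.6 = 33.0556 m/s
L = 33.0556 * 52 / 55
L = 1718.8889 / 55
L = 31.3 m

31.3


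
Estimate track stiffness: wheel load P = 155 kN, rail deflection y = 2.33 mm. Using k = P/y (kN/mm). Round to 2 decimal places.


Track stiffness k = P / y
k = 155 / 2.33
k = 66.52 kN/mm

66.52


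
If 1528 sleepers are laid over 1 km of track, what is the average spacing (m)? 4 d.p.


Spacing = 1000 m / number of sleepers
Spacing = 1000 / 1528
Spacing = 0.6545 m

0.6545


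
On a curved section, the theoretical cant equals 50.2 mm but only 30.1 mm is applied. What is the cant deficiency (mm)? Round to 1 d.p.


Cant deficiency = equilibrium cant - actual cant
CD = 50.2 - 30.1
CD = 20.1 mm

20.1


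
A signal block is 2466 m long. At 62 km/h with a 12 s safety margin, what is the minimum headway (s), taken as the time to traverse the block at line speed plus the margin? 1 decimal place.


V = 62 / 3.6 = 17.2222 m/s
Block traversal time = 2466 / 17.2222 = 143.1871 s
Headway = 143.1871 + 12
Headway = 155.2 s

155.2


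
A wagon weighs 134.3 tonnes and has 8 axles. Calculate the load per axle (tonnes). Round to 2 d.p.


Load per axle = total weight / number of axles
Load = 134.3 / 8
Load = 16.79 tonnes

16.79


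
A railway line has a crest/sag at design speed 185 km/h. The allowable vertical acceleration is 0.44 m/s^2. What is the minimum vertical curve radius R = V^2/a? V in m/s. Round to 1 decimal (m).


Convert speed: V = 185 / 3.6 = 51.3889 m/s
V^2 = 2640.8179 m^2/s^2
R_v = 2640.8179 / 0.44
R_v = 6001.9 m

6001.9


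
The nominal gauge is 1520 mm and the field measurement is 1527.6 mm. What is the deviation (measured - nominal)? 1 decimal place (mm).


Deviation = measured - nominal
Deviation = 1527.6 - 1520
Deviation = 7.6 mm

7.6


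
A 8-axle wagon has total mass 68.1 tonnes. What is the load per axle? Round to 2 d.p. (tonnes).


Load per axle = total weight / number of axles
Load = 68.1 / 8
Load = 8.51 tonnes

8.51


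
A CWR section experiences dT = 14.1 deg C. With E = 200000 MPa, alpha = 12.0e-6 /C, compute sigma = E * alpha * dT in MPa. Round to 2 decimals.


sigma = E * alpha * dT
sigma = 200000 * 12.0e-6 * 14.1
sigma = 2.4 * 14.1
sigma = 33.84 MPa

33.84


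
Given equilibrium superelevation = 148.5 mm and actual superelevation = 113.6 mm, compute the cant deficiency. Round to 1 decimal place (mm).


Cant deficiency = equilibrium cant - actual cant
CD = 148.5 - 113.6
CD = 34.9 mm

34.9


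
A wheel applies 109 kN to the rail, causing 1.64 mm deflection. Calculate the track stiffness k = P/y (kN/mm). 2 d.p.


Track stiffness k = P / y
k = 109 / 1.64
k = 66.46 kN/mm

66.46


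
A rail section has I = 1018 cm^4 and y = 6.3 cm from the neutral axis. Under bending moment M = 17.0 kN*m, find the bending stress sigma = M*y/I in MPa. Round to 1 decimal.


Convert units:
M = 17.0 kN*m = 17000000 N*mm
y = 6.3 cm = 63 mm
I = 1018 cm^4 = 10180000 mm^4
sigma = 17000000 * 63 / 10180000
sigma = 105.2 MPa

105.2


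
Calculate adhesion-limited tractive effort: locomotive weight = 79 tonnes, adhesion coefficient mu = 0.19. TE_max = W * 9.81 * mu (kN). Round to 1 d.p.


TE_max = W * g * mu
TE_max = 79 * 9.81 * 0.19
TE_max = 774.99 * 0.19
TE_max = 147.2 kN

147.2


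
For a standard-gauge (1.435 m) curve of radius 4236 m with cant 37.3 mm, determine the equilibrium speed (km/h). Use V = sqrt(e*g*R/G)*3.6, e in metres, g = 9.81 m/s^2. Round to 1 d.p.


Convert cant: e = 37.3 mm = 0.0373 m
V_ms = sqrt(0.0373 * 9.81 * 4236 / 1.435)
V_ms = sqrt(1080.144577) = 32.8656 m/s
V = 32.8656 * 3.6 = 118.3 km/h

118.3


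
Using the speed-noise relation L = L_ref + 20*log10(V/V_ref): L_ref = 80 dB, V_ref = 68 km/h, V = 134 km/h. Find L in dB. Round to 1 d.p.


V/V_ref = 134 / 68 = 1.970588
log10(1.970588) = 0.294596
20 * 0.294596 = 5.8919
L = 80 + 5.8919 = 85.9 dB

85.9


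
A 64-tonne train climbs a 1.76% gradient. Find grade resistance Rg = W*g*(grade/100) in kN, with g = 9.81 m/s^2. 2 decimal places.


Rg = W * 9.81 * grade / 100
Rg = 64 * 9.81 * 1.76 / 100
Rg = 627.84 * 0.0176
Rg = 11.05 kN

11.05


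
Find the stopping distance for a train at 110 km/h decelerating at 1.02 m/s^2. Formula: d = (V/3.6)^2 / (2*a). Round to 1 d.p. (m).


Convert speed: V = 110 / 3.6 = 30.5556 m/s
V^2 = 933.642
d = 933.642 / (2 * 1.02)
d = 933.642 / 2.04
d = 457.7 m

457.7


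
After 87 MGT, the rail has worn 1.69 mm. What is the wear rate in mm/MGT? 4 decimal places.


Wear rate = total wear / cumulative tonnage
Rate = 1.69 / 87
Rate = 0.0194 mm/MGT

0.0194


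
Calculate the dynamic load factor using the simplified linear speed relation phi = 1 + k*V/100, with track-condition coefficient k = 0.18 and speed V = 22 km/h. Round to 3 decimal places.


phi = 1 + k * V / 100
phi = 1 + 0.18 * 22 / 100
phi = 1 + 0.0396
phi = 1.040

1.040


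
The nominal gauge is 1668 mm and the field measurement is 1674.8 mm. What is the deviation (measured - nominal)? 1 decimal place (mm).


Deviation = measured - nominal
Deviation = 1674.8 - 1668
Deviation = 6.8 mm

6.8


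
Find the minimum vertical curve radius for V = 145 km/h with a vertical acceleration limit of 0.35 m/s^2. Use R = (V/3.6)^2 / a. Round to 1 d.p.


Convert speed: V = 145 / 3.6 = 40.2778 m/s
V^2 = 1622.2994 m^2/s^2
R_v = 1622.2994 / 0.35
R_v = 4635.1 m

4635.1


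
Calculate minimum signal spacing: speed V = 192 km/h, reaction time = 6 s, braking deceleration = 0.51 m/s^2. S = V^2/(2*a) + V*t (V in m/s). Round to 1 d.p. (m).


V = 192 / 3.6 = 53.3333 m/s
Braking distance = 53.3333^2 / (2*0.51) = 2788.671 m
Sighting distance = 53.3333 * 6 = 320.0 m
S = 2788.671 + 320.0 = 3108.7 m

3108.7


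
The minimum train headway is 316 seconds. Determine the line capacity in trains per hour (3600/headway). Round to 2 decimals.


Capacity = 3600 / headway
Capacity = 3600 / 316
Capacity = 11.39 trains/hour

11.39


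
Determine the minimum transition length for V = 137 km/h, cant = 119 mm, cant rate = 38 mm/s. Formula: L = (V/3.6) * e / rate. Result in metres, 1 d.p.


Convert speed: V = 137 / 3.6 = 38.0556 m/s
L = 38.0556 * 119 / 38
L = 4528.6111 / 38
L = 119.2 m

119.2


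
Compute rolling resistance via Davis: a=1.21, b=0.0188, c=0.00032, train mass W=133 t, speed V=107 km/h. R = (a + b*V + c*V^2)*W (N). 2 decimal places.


b*V = 0.0188 * 107 = 2.0116
c*V^2 = 0.00032 * 11449 = 3.66368
R_per_t = 1.21 + 2.0116 + 3.66368 = 6.88528 N/t
R_total = 6.88528 * 133 = 915.74 N

915.74


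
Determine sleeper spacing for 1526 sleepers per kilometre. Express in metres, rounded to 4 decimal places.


Spacing = 1000 m / number of sleepers
Spacing = 1000 / 1526
Spacing = 0.6553 m

0.6553


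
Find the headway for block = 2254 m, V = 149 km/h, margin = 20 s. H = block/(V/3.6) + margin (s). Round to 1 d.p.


V = 149 / 3.6 = 41.3889 m/s
Block traversal time = 2254 / 41.3889 = 54.4591 s
Headway = 54.4591 + 20
Headway = 74.5 s

74.5


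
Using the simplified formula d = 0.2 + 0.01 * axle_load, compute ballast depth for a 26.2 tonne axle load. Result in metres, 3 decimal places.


d = 0.2 + 0.01 * 26.2
d = 0.2 + 0.262
d = 0.462 m

0.462


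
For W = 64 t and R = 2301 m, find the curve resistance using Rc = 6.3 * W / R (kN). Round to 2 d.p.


Rc = 6.3 * W / R
Rc = 6.3 * 64 / 2301
Rc = 403.2 / 2301
Rc = 0.18 kN

0.18


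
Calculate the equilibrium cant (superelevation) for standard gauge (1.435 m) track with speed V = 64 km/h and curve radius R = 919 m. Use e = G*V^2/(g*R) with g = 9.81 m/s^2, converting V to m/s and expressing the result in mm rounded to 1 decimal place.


Convert speed: V = 64 / 3.6 = 17.7778 m/s
Apply formula: e = 1.435 * 17.7778^2 / (9.81 * 919)
e = 1.435 * 316.0494 / 9015.39
e = 0.050306 m = 50.3 mm

50.3


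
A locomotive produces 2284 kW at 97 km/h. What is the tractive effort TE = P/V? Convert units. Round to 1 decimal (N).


Convert: P = 2284 kW = 2284000 W
V = 97 / 3.6 = 26.9444 m/s
TE = 2284000 / 26.9444
TE = 84767.0 N

84767.0


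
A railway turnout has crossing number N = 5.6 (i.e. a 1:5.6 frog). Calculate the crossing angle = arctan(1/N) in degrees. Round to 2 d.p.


1/N = 1/5.6 = 0.178571
angle = arctan(0.178571) = 0.176709 rad
angle = 0.176709 * 180/pi = 10.12 degrees

10.12


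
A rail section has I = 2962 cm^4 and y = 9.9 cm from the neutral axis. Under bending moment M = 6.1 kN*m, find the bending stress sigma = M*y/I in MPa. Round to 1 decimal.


Convert units:
M = 6.1 kN*m = 6100000 N*mm
y = 9.9 cm = 99 mm
I = 2962 cm^4 = 29620000 mm^4
sigma = 6100000 * 99 / 29620000
sigma = 20.4 MPa

20.4


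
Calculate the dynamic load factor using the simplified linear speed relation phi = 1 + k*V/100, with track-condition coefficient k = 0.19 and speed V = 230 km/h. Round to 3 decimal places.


phi = 1 + k * V / 100
phi = 1 + 0.19 * 230 / 100
phi = 1 + 0.437
phi = 1.437

1.437


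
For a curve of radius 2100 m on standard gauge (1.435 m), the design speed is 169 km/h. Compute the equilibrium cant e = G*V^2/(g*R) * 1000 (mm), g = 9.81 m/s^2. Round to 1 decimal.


Convert speed: V = 169 / 3.6 = 46.9444 m/s
Apply formula: e = 1.435 * 46.9444^2 / (9.81 * 2100)
e = 1.435 * 2203.7809 / 20601.0
e = 0.153508 m = 153.5 mm

153.5


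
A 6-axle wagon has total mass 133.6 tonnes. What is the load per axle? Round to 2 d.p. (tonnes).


Load per axle = total weight / number of axles
Load = 133.6 / 6
Load = 22.27 tonnes

22.27


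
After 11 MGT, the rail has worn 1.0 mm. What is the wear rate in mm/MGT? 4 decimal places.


Wear rate = total wear / cumulative tonnage
Rate = 1.0 / 11
Rate = 0.0909 mm/MGT

0.0909


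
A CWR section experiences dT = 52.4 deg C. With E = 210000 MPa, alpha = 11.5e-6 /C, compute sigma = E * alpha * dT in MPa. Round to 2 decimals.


sigma = E * alpha * dT
sigma = 210000 * 11.5e-6 * 52.4
sigma = 2.415 * 52.4
sigma = 126.55 MPa

126.55


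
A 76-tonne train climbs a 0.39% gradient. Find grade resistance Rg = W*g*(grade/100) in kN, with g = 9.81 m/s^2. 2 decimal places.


Rg = W * 9.81 * grade / 100
Rg = 76 * 9.81 * 0.39 / 100
Rg = 745.56 * 0.0039
Rg = 2.91 kN

2.91


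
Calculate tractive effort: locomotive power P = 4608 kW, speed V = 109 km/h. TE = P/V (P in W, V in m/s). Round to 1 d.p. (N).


Convert: P = 4608 kW = 4608000 W
V = 109 / 3.6 = 30.2778 m/s
TE = 4608000 / 30.2778
TE = 152190.8 N

152190.8


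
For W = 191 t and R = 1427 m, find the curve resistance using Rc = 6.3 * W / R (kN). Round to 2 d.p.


Rc = 6.3 * W / R
Rc = 6.3 * 191 / 1427
Rc = 1203.3 / 1427
Rc = 0.84 kN

0.84


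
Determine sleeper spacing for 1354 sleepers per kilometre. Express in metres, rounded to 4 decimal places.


Spacing = 1000 m / number of sleepers
Spacing = 1000 / 1354
Spacing = 0.7386 m

0.7386


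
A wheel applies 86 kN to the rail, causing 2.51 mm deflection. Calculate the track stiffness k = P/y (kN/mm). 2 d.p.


Track stiffness k = P / y
k = 86 / 2.51
k = 34.26 kN/mm

34.26


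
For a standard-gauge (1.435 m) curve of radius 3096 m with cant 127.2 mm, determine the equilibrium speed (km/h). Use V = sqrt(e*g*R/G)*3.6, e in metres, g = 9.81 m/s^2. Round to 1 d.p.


Convert cant: e = 127.2 mm = 0.1272 m
V_ms = sqrt(0.1272 * 9.81 * 3096 / 1.435)
V_ms = sqrt(2692.18667) = 51.8863 m/s
V = 51.8863 * 3.6 = 186.8 km/h

186.8


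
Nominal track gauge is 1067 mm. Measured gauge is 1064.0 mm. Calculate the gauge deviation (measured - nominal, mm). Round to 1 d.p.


Deviation = measured - nominal
Deviation = 1064.0 - 1067
Deviation = -3.0 mm

-3.0


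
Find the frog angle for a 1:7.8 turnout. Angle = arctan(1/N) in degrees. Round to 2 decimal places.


1/N = 1/7.8 = 0.128205
angle = arctan(0.128205) = 0.12751 rad
angle = 0.12751 * 180/pi = 7.31 degrees

7.31


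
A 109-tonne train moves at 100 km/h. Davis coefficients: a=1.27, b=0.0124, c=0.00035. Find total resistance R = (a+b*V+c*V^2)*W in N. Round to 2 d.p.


b*V = 0.0124 * 100 = 1.24
c*V^2 = 0.00035 * 10000 = 3.5
R_per_t = 1.27 + 1.24 + 3.5 = 6.01 N/t
R_total = 6.01 * 109 = 655.09 N

655.09


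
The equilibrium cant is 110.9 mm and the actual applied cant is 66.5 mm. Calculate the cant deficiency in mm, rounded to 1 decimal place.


Cant deficiency = equilibrium cant - actual cant
CD = 110.9 - 66.5
CD = 44.4 mm

44.4


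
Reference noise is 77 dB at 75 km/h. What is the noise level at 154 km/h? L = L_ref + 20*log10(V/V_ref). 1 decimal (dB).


V/V_ref = 154 / 75 = 2.053333
log10(2.053333) = 0.312459
20 * 0.312459 = 6.2492
L = 77 + 6.2492 = 83.2 dB

83.2


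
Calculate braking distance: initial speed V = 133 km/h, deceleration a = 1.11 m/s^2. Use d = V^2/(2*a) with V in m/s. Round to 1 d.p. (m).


Convert speed: V = 133 / 3.6 = 36.9444 m/s
V^2 = 1364.892
d = 1364.892 / (2 * 1.11)
d = 1364.892 / 2.22
d = 614.8 m

614.8


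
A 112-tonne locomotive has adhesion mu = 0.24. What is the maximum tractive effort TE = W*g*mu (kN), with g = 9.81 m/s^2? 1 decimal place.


TE_max = W * g * mu
TE_max = 112 * 9.81 * 0.24
TE_max = 1098.72 * 0.24
TE_max = 263.7 kN

263.7


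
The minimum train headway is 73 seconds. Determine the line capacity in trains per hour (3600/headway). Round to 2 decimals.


Capacity = 3600 / headway
Capacity = 3600 / 73
Capacity = 49.32 trains/hour

49.32


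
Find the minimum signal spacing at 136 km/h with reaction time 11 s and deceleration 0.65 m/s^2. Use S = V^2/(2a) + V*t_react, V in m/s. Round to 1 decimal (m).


V = 136 / 3.6 = 37.7778 m/s
Braking distance = 37.7778^2 / (2*0.65) = 1097.8158 m
Sighting distance = 37.7778 * 11 = 415.5556 m
S = 1097.8158 + 415.5556 = 1513.4 m

1513.4


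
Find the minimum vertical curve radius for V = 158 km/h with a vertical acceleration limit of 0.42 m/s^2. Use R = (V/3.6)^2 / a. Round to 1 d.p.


Convert speed: V = 158 / 3.6 = 43.8889 m/s
V^2 = 1926.2346 m^2/s^2
R_v = 1926.2346 / 0.42
R_v = 4586.3 m

4586.3


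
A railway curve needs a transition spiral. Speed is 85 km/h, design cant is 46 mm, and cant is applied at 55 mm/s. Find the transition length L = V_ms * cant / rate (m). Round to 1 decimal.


Convert speed: V = 85 / 3.6 = 23.6111 m/s
L = 23.6111 * 46 / 55
L = 1086.1111 / 55
L = 19.7 m

19.7


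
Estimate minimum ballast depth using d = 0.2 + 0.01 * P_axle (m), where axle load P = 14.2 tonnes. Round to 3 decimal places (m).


d = 0.2 + 0.01 * 14.2
d = 0.2 + 0.142
d = 0.342 m

0.342


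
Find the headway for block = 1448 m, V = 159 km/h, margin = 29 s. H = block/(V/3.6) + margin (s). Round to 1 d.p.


V = 159 / 3.6 = 44.1667 m/s
Block traversal time = 1448 / 44.1667 = 32.7849 s
Headway = 32.7849 + 29
Headway = 61.8 s

61.8


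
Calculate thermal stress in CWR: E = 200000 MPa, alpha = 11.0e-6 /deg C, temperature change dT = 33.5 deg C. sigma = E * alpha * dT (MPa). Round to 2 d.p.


sigma = E * alpha * dT
sigma = 200000 * 11.0e-6 * 33.5
sigma = 2.2 * 33.5
sigma = 73.70 MPa

73.70


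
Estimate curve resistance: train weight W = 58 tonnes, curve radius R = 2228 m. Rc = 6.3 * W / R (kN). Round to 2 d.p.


Rc = 6.3 * W / R
Rc = 6.3 * 58 / 2228
Rc = 365.4 / 2228
Rc = 0.16 kN

0.16


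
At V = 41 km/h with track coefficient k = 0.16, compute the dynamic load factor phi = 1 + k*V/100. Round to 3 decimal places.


phi = 1 + k * V / 100
phi = 1 + 0.16 * 41 / 100
phi = 1 + 0.0656
phi = 1.066

1.066


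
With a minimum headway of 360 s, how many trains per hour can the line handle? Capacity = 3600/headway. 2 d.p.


Capacity = 3600 / headway
Capacity = 3600 / 360
Capacity = 10.00 trains/hour

10.00


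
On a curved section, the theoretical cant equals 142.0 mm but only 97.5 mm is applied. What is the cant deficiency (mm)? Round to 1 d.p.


Cant deficiency = equilibrium cant - actual cant
CD = 142.0 - 97.5
CD = 44.5 mm

44.5


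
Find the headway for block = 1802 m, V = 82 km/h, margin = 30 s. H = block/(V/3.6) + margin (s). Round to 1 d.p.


V = 82 / 3.6 = 22.7778 m/s
Block traversal time = 1802 / 22.7778 = 79.1122 s
Headway = 79.1122 + 30
Headway = 109.1 s

109.1


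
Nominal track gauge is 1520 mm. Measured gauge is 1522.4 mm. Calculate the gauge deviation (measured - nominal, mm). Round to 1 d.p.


Deviation = measured - nominal
Deviation = 1522.4 - 1520
Deviation = 2.4 mm

2.4


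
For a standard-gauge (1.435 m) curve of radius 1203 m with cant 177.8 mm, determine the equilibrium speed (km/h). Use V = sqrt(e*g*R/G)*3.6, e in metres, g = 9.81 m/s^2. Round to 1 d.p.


Convert cant: e = 177.8 mm = 0.1778 m
V_ms = sqrt(0.1778 * 9.81 * 1203 / 1.435)
V_ms = sqrt(1462.225961) = 38.2391 m/s
V = 38.2391 * 3.6 = 137.7 km/h

137.7


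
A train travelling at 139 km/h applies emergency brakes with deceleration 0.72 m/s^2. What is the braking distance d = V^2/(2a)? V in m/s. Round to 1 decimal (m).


Convert speed: V = 139 / 3.6 = 38.6111 m/s
V^2 = 1490.8179
d = 1490.8179 / (2 * 0.72)
d = 1490.8179 / 1.44
d = 1035.3 m

1035.3


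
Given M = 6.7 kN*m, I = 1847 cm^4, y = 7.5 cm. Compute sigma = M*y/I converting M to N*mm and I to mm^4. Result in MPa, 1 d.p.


Convert units:
M = 6.7 kN*m = 6700000 N*mm
y = 7.5 cm = 75 mm
I = 1847 cm^4 = 18470000 mm^4
sigma = 6700000 * 75 / 18470000
sigma = 27.2 MPa

27.2


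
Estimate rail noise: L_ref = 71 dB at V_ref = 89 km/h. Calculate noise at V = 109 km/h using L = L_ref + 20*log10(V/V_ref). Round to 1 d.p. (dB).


V/V_ref = 109 / 89 = 1.224719
log10(1.224719) = 0.088036
20 * 0.088036 = 1.7607
L = 71 + 1.7607 = 72.8 dB

72.8


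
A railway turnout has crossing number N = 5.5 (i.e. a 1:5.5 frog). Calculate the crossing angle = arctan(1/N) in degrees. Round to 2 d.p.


1/N = 1/5.5 = 0.181818
angle = arctan(0.181818) = 0.179853 rad
angle = 0.179853 * 180/pi = 10.30 degrees

10.30


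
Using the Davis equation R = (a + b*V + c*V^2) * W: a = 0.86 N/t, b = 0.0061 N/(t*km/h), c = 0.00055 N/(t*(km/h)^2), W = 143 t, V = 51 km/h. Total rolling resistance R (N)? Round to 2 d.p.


b*V = 0.0061 * 51 = 0.3111
c*V^2 = 0.00055 * 2601 = 1.43055
R_per_t = 0.86 + 0.3111 + 1.43055 = 2.60165 N/t
R_total = 2.60165 * 143 = 372.04 N

372.04


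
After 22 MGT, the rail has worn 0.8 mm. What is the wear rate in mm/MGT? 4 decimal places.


Wear rate = total wear / cumulative tonnage
Rate = 0.8 / 22
Rate = 0.0364 mm/MGT

0.0364


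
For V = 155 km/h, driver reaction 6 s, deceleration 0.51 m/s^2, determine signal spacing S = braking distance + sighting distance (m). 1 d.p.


V = 155 / 3.6 = 43.0556 m/s
Braking distance = 43.0556^2 / (2*0.51) = 1817.4322 m
Sighting distance = 43.0556 * 6 = 258.3333 m
S = 1817.4322 + 258.3333 = 2075.8 m

2075.8


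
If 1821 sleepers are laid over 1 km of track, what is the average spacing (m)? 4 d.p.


Spacing = 1000 m / number of sleepers
Spacing = 1000 / 1821
Spacing = 0.5491 m

0.5491


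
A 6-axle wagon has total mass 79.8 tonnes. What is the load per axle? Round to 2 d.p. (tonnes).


Load per axle = total weight / number of axles
Load = 79.8 / 6
Load = 13.30 tonnes

13.30
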